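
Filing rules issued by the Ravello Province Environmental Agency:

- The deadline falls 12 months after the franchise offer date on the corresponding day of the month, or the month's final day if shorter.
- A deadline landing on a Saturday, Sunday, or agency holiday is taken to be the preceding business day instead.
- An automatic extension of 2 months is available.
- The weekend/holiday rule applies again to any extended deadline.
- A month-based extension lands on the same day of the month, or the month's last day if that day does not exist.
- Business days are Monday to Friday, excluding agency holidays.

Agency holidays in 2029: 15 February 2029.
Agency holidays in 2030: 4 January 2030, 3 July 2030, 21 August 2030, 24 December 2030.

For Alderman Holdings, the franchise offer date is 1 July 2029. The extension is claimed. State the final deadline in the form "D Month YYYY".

12 months from 1 July 2029 is 1 July 2030.
1 July 2030 falls on a Monday, which is a business day, so no adjustment is needed.
The 2 months extension carries 1 July 2030 to 1 September 2030.
1 September 2030 is a Sunday, so it moves to the preceding business day, 30 August 2030 (Friday).
The final due date is 30 August 2030.

30 August 2030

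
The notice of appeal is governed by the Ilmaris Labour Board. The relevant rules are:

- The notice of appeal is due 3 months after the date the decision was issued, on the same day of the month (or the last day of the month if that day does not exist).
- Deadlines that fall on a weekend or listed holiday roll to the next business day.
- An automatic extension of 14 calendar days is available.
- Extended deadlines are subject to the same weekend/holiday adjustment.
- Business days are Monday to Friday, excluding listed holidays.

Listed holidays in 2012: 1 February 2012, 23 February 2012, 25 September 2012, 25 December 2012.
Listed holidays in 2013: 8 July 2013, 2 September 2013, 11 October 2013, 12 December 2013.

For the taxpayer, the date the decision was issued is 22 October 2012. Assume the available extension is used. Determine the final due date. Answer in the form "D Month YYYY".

5 February 2013

Moving 3 months forward from 22 October 2012 on the corresponding day gives 22 January 2013.
22 January 2013 is a Tuesday and not a listed holiday, so it stands.
With the 14-day extension, 22 January 2013 becomes 5 February 2013.
5 February 2013 is a Tuesday and not a listed holiday, so it stands.
Deadline: 5 February 2013.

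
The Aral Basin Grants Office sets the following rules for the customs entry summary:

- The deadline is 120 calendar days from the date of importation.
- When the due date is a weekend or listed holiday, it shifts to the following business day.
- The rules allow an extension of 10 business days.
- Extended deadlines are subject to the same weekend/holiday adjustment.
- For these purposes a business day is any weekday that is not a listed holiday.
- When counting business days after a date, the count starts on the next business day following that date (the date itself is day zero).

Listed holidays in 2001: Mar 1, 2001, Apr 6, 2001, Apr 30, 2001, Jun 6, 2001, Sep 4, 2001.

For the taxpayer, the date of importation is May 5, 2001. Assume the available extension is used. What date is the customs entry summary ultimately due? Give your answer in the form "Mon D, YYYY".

From May 5, 2001, 120 calendar days later is Sep 2, 2001.
Sep 2, 2001 is a Sunday; the next business day is Sep 3, 2001 (Monday).
Applying the 10-business-day extension: 10 business days after Sep 3, 2001 is Sep 18, 2001.
Sep 18, 2001 is a Tuesday and not a listed holiday, so it stands.
So the filing is due Sep 18, 2001.

Sep 18, 2001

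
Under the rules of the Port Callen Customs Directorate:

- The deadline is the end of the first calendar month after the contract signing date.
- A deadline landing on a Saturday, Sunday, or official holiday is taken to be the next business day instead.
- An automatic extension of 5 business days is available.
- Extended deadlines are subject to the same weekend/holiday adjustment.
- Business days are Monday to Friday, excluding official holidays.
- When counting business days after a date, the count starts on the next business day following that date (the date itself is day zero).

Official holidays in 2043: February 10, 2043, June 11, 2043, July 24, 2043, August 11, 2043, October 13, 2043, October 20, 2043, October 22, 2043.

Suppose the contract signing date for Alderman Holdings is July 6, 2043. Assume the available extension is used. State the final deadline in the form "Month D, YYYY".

The first month after July 6, 2043 is August 2043, whose last day is August 31, 2043.
Since August 31, 2043 is a Monday and not a holiday, the date is unchanged.
Applying the 5-business-day extension: 5 business days after August 31, 2043 is September 7, 2043.
September 7, 2043 falls on a Monday, which is a business day, so no adjustment is needed.
Deadline: September 7, 2043.

September 7, 2043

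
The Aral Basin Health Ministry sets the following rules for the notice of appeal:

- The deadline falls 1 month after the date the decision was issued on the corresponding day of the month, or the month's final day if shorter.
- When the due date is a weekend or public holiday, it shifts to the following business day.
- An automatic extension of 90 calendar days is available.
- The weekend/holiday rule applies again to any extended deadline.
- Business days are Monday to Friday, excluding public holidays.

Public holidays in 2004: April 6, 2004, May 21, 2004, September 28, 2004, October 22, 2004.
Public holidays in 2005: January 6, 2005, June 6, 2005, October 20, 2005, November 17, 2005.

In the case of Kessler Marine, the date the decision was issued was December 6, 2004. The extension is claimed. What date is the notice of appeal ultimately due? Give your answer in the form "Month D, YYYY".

April 7, 2005

1 month from December 6, 2004 is January 6, 2005.
January 6, 2005 is a listed holiday; the next business day is January 7, 2005 (Friday).
The 90-calendar-day extension moves the deadline from January 7, 2005 to April 7, 2005.
April 7, 2005 falls on a Thursday, which is a business day, so no adjustment is needed.
The final due date is April 7, 2005.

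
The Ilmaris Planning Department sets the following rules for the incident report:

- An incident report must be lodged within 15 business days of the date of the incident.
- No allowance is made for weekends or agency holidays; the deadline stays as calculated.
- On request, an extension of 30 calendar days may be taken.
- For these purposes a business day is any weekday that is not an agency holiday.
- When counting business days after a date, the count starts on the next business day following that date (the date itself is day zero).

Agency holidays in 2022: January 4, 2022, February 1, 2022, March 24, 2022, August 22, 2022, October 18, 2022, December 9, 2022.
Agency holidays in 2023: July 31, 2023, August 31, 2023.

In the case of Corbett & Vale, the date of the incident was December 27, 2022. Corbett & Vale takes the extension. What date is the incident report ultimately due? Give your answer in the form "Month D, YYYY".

Counting 15 business days after December 27, 2022 (skipping weekends and listed holidays) reaches January 17, 2023.
No adjustment is made for weekends or holidays, so January 17, 2023 stands.
With the 30-day extension, January 17, 2023 becomes February 16, 2023.
February 16, 2023 falls on a Thursday. The rules make no weekend/holiday allowance, so it remains February 16, 2023.
Final deadline: February 16, 2023.

February 16, 2023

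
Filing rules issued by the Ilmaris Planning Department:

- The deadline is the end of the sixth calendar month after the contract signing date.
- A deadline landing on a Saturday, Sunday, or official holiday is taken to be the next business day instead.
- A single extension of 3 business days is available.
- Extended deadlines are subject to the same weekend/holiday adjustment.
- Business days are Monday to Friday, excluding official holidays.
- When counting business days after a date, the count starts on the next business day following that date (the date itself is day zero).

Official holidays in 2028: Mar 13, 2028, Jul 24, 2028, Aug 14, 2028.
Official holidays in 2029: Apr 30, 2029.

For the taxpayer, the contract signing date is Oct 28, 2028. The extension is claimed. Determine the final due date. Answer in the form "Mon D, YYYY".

6 months after Oct 28, 2028 falls in April 2029; the last day of that month is Apr 30, 2029.
Apr 30, 2029 falls on a listed holiday. Rolling to the next business day gives May 1, 2029, a Tuesday.
Applying the 3-business-day extension: 3 business days after May 1, 2029 is May 4, 2029.
May 4, 2029 is a Friday and not a listed holiday, so it stands.
The final due date is May 4, 2029.

May 4, 2029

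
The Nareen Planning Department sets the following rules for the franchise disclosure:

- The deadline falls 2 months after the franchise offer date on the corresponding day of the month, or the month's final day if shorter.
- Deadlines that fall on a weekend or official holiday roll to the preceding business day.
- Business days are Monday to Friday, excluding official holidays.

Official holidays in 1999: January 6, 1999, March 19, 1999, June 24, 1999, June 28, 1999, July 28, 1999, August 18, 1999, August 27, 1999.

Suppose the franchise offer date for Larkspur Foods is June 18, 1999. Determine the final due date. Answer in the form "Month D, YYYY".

August 17, 1999

2 months after June 18, 1999, on the same day of the month, is August 18, 1999.
August 18, 1999 is a listed holiday, so it moves to the preceding business day, August 17, 1999 (Tuesday).
So the filing is due August 17, 1999.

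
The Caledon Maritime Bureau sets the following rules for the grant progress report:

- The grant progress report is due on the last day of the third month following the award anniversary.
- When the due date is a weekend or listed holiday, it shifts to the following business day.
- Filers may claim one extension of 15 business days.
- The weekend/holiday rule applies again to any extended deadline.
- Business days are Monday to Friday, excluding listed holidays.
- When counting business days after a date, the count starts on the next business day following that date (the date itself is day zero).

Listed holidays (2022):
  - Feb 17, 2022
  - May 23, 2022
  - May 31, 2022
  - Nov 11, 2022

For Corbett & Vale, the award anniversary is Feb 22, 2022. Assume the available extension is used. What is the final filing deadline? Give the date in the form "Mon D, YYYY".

Jun 22, 2022

3 months after Feb 22, 2022 is May 2022; that month ends on May 31, 2022.
May 31, 2022 is a listed holiday, so it moves to the next business day, Jun 1, 2022 (Wednesday).
The 15-business-day extension runs from Jun 1, 2022 to Jun 22, 2022.
Jun 22, 2022 (Wednesday) is already a business day.
So the filing is due Jun 22, 2022.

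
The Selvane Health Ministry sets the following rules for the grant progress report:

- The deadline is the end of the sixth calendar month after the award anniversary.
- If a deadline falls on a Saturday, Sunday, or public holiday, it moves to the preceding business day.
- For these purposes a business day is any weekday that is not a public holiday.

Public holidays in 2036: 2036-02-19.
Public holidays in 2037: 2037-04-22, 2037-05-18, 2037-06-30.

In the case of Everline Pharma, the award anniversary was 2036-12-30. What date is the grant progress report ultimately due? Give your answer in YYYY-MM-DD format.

The sixth month after 2036-12-30 is June 2037, whose last day is 2037-06-30.
Because 2037-06-30 is a listed holiday, the deadline becomes 2037-06-29 (Monday).
So the filing is due 2037-06-29.

2037-06-29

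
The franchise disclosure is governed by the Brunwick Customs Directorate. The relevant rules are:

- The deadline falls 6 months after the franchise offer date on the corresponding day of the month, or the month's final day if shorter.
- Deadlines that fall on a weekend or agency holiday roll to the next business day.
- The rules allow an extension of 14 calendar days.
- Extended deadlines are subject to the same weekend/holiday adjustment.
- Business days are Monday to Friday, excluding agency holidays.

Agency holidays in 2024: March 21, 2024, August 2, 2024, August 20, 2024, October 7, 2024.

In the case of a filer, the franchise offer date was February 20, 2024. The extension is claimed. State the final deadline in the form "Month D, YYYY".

6 months from February 20, 2024 is August 20, 2024.
August 20, 2024 falls on a listed holiday. Rolling to the next business day gives August 21, 2024, a Wednesday.
Applying the 14-calendar-day extension: August 21, 2024 + 14 days = September 4, 2024.
Since September 4, 2024 is a Wednesday and not a holiday, the date is unchanged.
The final due date is September 4, 2024.

September 4, 2024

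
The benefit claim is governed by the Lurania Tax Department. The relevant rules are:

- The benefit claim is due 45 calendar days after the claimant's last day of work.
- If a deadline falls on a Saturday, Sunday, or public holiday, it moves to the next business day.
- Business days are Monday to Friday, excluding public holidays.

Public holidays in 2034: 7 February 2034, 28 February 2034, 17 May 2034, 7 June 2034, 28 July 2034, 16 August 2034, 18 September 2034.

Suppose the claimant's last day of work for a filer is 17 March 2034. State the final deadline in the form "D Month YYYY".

1 May 2034

Trigger date 17 March 2034 + 45 calendar days = 1 May 2034.
1 May 2034 falls on a Monday, which is a business day, so no adjustment is needed.
So the filing is due 1 May 2034.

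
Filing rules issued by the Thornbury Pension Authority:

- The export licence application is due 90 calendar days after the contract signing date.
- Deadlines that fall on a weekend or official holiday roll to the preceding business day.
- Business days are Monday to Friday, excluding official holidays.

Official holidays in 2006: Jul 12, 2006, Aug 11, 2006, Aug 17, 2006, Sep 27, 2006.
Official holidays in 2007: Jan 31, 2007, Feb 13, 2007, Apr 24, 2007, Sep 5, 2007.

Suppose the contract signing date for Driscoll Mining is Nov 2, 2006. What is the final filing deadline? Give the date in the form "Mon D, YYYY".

Jan 30, 2007

90 calendar days after Nov 2, 2006 is Jan 31, 2007.
Jan 31, 2007 is a listed holiday, so it moves to the preceding business day, Jan 30, 2007 (Tuesday).
Deadline: Jan 30, 2007.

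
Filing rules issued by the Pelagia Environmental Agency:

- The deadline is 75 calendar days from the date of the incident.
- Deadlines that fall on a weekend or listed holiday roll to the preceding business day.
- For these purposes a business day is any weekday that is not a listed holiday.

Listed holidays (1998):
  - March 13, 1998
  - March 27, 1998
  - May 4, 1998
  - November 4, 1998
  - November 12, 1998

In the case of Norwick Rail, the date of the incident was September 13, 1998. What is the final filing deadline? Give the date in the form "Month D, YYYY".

75 calendar days after September 13, 1998 is November 27, 1998.
November 27, 1998 (Friday) is already a business day.
So the filing is due November 27, 1998.

November 27, 1998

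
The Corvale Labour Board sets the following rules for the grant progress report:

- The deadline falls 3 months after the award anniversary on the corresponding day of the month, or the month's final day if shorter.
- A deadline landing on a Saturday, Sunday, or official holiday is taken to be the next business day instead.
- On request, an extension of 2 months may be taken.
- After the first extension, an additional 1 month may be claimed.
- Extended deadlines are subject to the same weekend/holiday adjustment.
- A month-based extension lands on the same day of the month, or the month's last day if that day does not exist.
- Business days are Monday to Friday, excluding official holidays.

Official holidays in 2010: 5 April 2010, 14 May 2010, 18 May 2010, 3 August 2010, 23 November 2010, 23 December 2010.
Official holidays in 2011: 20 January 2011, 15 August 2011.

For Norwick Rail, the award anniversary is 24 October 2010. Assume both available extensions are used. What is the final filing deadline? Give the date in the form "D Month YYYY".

25 April 2011

3 months from 24 October 2010 is 24 January 2011.
Since 24 January 2011 is a Monday and not a holiday, the date is unchanged.
Applying the 2 months extension: 2 months after 24 January 2011 is 24 March 2011.
24 March 2011 (Thursday) is already a business day.
Applying the 1 month extension: 1 month after 24 March 2011 is 24 April 2011.
24 April 2011 falls on a Sunday. Rolling to the next business day gives 25 April 2011, a Monday.
Final deadline: 25 April 2011.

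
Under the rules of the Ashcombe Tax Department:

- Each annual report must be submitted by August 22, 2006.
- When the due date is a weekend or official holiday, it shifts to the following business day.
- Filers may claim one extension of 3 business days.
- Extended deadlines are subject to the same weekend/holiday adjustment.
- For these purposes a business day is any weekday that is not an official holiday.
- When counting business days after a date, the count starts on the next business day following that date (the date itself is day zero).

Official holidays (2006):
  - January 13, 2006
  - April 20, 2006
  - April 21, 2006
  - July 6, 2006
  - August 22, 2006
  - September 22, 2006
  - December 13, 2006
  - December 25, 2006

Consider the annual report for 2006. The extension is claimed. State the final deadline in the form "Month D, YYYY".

The stated deadline is August 22, 2006.
August 22, 2006 is a listed holiday; the next business day is August 23, 2006 (Wednesday).
Applying the 3-business-day extension: 3 business days after August 23, 2006 is August 28, 2006.
August 28, 2006 (Monday) is already a business day.
Deadline: August 28, 2006.

August 28, 2006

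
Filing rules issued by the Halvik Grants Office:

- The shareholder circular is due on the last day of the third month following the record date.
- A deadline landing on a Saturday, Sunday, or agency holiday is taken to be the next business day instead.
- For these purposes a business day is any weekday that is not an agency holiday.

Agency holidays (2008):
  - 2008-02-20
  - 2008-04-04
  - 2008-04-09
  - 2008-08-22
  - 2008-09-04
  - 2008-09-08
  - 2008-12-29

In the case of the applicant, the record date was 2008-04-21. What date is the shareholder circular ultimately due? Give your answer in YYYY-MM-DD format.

3 months after 2008-04-21 falls in July 2008; the last day of that month is 2008-07-31.
2008-07-31 falls on a Thursday, which is a business day, so no adjustment is needed.
So the filing is due 2008-07-31.

2008-07-31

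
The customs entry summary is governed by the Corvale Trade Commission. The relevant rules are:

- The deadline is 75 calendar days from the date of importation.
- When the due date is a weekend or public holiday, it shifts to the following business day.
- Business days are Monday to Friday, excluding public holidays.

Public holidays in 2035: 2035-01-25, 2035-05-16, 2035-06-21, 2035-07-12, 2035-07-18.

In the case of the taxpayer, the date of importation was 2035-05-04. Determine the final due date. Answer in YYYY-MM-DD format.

From 2035-05-04, 75 calendar days later is 2035-07-18.
2035-07-18 is a listed holiday; the next business day is 2035-07-19 (Thursday).
The final due date is 2035-07-19.

2035-07-19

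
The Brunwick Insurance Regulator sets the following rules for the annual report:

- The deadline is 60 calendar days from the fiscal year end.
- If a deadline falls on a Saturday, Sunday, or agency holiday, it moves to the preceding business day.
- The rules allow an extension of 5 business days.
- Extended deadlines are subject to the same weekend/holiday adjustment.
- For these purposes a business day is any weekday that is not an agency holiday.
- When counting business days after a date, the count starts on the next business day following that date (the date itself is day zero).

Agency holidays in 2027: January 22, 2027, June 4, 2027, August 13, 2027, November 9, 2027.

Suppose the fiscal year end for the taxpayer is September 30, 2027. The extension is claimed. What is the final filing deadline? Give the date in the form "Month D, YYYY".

Adding 60 calendar days to September 30, 2027 gives November 29, 2027.
Since November 29, 2027 is a Monday and not a holiday, the date is unchanged.
Applying the 5-business-day extension: 5 business days after November 29, 2027 is December 6, 2027.
Since December 6, 2027 is a Monday and not a holiday, the date is unchanged.
Deadline: December 6, 2027.

December 6, 2027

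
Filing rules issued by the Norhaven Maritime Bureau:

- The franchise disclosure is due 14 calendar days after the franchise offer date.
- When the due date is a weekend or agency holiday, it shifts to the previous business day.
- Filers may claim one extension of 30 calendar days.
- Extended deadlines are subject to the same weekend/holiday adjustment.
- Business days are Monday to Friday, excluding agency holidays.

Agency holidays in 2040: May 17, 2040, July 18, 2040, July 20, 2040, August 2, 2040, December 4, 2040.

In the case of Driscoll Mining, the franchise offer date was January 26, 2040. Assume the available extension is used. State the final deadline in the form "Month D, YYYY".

March 9, 2040

14 calendar days after January 26, 2040 is February 9, 2040.
February 9, 2040 (Thursday) is already a business day.
With the 30-day extension, February 9, 2040 becomes March 10, 2040.
March 10, 2040 falls on a Saturday. Rolling to the preceding business day gives March 9, 2040, a Friday.
Deadline: March 9, 2040.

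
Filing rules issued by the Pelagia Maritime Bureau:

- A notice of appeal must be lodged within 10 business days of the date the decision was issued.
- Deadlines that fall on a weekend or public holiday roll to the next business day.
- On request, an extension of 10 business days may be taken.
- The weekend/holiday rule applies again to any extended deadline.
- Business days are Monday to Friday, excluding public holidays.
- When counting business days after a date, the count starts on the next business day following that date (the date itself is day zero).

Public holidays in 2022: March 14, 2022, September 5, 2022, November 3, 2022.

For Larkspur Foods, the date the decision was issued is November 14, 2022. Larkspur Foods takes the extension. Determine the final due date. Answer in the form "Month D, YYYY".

Starting the day after November 14, 2022 and counting 10 business days lands on November 28, 2022.
November 28, 2022 (Monday) is already a business day.
Counting 10 further business days from November 28, 2022 reaches December 12, 2022.
December 12, 2022 falls on a Monday, which is a business day, so no adjustment is needed.
Final deadline: December 12, 2022.

December 12, 2022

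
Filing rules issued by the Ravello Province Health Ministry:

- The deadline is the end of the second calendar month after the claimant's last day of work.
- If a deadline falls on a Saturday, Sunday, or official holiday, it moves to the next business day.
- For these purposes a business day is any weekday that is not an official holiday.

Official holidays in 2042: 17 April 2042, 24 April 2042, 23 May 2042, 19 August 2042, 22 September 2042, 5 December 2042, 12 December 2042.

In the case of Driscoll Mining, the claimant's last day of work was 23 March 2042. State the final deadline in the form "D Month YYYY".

2 June 2042

2 months after 23 March 2042 falls in May 2042; the last day of that month is 31 May 2042.
Because 31 May 2042 is a Saturday, the deadline becomes 2 June 2042 (Monday).
Final deadline: 2 June 2042.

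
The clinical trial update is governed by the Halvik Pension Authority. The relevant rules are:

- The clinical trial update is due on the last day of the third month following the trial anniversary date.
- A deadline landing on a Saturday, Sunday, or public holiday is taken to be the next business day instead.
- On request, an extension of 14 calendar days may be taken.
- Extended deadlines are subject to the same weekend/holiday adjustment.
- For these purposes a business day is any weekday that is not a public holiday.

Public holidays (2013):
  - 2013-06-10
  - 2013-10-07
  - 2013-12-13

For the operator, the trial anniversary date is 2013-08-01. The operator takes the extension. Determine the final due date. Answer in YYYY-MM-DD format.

2013-12-16

3 months after 2013-08-01 falls in November 2013; the last day of that month is 2013-11-30.
2013-11-30 is a Saturday; the next business day is 2013-12-02 (Monday).
Add the 14 calendar-day extension to 2013-12-02: 2013-12-16.
2013-12-16 (Monday) is already a business day.
So the filing is due 2013-12-16.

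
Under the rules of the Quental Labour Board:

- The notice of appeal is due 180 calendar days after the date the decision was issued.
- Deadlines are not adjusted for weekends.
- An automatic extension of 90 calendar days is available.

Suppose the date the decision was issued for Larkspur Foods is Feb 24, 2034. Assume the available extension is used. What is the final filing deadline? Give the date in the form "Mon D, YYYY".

Trigger date Feb 24, 2034 + 180 calendar days = Aug 23, 2034.
Aug 23, 2034 is a Wednesday; no weekend or holiday adjustment applies.
Applying the 90-calendar-day extension: Aug 23, 2034 + 90 days = Nov 21, 2034.
Nov 21, 2034 is a Tuesday; no weekend or holiday adjustment applies.
The final due date is Nov 21, 2034.

Nov 21, 2034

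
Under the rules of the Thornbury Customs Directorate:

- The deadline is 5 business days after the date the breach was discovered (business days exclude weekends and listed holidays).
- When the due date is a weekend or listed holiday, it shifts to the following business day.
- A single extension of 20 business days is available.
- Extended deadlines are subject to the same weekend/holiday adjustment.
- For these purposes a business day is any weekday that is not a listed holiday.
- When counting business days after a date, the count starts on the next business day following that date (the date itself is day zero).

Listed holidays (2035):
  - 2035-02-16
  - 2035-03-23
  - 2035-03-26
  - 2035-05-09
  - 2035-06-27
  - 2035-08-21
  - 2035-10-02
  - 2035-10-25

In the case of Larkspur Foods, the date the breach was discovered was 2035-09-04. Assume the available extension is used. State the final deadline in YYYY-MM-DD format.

5 business days after 2035-09-04, excluding weekends and holidays, is 2035-09-11.
2035-09-11 is a Tuesday and not a listed holiday, so it stands.
The 20-business-day extension runs from 2035-09-11 to 2035-10-10.
2035-10-10 falls on a Wednesday, which is a business day, so no adjustment is needed.
Deadline: 2035-10-10.

2035-10-10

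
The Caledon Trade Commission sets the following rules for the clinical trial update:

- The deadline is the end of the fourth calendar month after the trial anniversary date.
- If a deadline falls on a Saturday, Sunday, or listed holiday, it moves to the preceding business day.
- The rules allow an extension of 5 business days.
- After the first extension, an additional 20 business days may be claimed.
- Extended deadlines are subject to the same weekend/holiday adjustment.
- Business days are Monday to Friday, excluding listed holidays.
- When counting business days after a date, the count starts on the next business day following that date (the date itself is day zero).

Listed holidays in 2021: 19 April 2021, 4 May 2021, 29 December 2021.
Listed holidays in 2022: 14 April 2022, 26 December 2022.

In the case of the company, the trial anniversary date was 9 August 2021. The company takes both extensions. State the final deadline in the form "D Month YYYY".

4 months after 9 August 2021 falls in December 2021; the last day of that month is 31 December 2021.
31 December 2021 falls on a Friday, which is a business day, so no adjustment is needed.
Applying the 5-business-day extension: 5 business days after 31 December 2021 is 7 January 2022.
7 January 2022 (Friday) is already a business day.
The 20-business-day extension runs from 7 January 2022 to 4 February 2022.
4 February 2022 falls on a Friday, which is a business day, so no adjustment is needed.
The final due date is 4 February 2022.

4 February 2022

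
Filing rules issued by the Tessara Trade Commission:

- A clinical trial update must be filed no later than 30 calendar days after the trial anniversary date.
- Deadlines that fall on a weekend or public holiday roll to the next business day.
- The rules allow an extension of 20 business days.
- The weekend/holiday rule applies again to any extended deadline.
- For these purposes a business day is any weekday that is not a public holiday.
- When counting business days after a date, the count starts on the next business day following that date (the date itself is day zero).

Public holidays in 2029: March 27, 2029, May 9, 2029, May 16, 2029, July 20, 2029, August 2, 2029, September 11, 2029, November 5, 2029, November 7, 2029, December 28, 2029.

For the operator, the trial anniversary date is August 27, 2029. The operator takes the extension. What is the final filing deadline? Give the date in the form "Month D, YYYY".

From August 27, 2029, 30 calendar days later is September 26, 2029.
September 26, 2029 falls on a Wednesday, which is a business day, so no adjustment is needed.
The 20-business-day extension runs from September 26, 2029 to October 24, 2029.
October 24, 2029 is a Wednesday and not a listed holiday, so it stands.
Final deadline: October 24, 2029.

October 24, 2029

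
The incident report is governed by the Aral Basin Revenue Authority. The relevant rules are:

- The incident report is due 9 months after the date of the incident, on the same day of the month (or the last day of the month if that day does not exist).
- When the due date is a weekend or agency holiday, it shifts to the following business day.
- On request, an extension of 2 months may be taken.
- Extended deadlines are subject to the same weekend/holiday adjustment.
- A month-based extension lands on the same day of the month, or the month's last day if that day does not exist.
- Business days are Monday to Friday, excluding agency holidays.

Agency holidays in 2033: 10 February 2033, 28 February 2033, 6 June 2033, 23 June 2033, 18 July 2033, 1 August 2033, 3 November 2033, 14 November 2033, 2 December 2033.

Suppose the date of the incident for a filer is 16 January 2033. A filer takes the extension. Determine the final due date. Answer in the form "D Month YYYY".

9 months from 16 January 2033 is 16 October 2033.
16 October 2033 is a Sunday; the next business day is 17 October 2033 (Monday).
Applying the 2 months extension: 2 months after 17 October 2033 is 17 December 2033.
17 December 2033 is a Saturday; the next business day is 19 December 2033 (Monday).
So the filing is due 19 December 2033.

19 December 2033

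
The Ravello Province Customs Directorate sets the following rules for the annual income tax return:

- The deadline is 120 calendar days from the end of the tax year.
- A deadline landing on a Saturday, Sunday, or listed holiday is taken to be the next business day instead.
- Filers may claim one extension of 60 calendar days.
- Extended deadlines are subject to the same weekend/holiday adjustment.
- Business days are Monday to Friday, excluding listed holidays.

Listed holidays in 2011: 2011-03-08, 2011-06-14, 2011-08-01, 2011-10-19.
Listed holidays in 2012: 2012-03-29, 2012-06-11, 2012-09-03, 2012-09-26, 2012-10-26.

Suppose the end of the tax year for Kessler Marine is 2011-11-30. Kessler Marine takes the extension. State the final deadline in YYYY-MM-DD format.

Trigger date 2011-11-30 + 120 calendar days = 2012-03-29.
Because 2012-03-29 is a listed holiday, the deadline becomes 2012-03-30 (Friday).
With the 60-day extension, 2012-03-30 becomes 2012-05-29.
2012-05-29 is a Tuesday and not a listed holiday, so it stands.
So the filing is due 2012-05-29.

2012-05-29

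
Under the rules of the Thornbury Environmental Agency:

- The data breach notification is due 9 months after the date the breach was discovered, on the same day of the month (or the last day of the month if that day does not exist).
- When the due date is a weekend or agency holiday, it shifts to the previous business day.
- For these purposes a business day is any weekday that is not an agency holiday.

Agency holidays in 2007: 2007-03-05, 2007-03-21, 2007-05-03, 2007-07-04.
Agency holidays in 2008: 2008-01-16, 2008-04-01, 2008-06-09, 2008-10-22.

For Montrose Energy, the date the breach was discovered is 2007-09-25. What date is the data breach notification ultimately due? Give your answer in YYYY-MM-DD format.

2008-06-25

9 months after 2007-09-25, on the same day of the month, is 2008-06-25.
2008-06-25 falls on a Wednesday, which is a business day, so no adjustment is needed.
So the filing is due 2008-06-25.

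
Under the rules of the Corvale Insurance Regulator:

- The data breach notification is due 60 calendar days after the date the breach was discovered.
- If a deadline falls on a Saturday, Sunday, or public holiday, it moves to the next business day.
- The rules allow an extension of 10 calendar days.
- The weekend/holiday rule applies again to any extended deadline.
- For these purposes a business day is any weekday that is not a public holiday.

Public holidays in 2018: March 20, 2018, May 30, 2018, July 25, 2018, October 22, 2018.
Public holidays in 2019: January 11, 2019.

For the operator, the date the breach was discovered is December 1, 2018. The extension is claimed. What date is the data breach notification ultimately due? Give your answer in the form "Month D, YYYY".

February 11, 2019

Adding 60 calendar days to December 1, 2018 gives January 30, 2019.
January 30, 2019 (Wednesday) is already a business day.
The 10-calendar-day extension moves the deadline from January 30, 2019 to February 9, 2019.
February 9, 2019 falls on a Saturday. Rolling to the next business day gives February 11, 2019, a Monday.
Final deadline: February 11, 2019.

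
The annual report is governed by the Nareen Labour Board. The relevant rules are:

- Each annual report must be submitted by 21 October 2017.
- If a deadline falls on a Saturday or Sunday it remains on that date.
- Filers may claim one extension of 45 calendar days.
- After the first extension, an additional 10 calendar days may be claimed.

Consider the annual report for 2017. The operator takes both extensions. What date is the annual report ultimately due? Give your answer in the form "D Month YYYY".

15 December 2017

Start from the fixed due date, 21 October 2017.
No adjustment is made for weekends or holidays, so 21 October 2017 stands.
With the 45-day extension, 21 October 2017 becomes 5 December 2017.
No adjustment is made for weekends or holidays, so 5 December 2017 stands.
Add the 10 calendar-day extension to 5 December 2017: 15 December 2017.
15 December 2017 falls on a Friday. The rules make no weekend/holiday allowance, so it remains 15 December 2017.
So the filing is due 15 December 2017.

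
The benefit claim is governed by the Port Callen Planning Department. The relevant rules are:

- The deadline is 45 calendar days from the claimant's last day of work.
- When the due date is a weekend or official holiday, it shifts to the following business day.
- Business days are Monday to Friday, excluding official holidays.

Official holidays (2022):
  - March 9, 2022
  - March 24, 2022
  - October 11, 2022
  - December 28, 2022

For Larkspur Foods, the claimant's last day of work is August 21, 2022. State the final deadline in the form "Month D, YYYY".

45 calendar days after August 21, 2022 is October 5, 2022.
Since October 5, 2022 is a Wednesday and not a holiday, the date is unchanged.
The final due date is October 5, 2022.

October 5, 2022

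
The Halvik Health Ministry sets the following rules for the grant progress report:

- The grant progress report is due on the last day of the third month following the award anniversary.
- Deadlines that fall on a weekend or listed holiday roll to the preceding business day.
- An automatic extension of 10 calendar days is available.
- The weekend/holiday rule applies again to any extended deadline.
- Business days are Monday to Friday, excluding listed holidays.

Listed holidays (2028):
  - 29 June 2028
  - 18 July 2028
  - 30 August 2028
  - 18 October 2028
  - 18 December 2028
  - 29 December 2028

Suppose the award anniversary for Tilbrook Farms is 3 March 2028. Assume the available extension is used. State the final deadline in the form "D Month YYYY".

3 months after 3 March 2028 is June 2028; that month ends on 30 June 2028.
30 June 2028 falls on a Friday, which is a business day, so no adjustment is needed.
Add the 10 calendar-day extension to 30 June 2028: 10 July 2028.
10 July 2028 (Monday) is already a business day.
So the filing is due 10 July 2028.

10 July 2028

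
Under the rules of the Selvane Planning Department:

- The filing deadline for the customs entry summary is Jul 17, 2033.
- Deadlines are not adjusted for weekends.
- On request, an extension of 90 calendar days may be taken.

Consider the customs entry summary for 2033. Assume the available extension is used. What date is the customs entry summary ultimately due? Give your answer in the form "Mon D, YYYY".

Oct 15, 2033

The stated deadline is Jul 17, 2033.
Jul 17, 2033 is a Sunday; no weekend or holiday adjustment applies.
Add the 90 calendar-day extension to Jul 17, 2033: Oct 15, 2033.
Oct 15, 2033 is a Saturday; no weekend or holiday adjustment applies.
So the filing is due Oct 15, 2033.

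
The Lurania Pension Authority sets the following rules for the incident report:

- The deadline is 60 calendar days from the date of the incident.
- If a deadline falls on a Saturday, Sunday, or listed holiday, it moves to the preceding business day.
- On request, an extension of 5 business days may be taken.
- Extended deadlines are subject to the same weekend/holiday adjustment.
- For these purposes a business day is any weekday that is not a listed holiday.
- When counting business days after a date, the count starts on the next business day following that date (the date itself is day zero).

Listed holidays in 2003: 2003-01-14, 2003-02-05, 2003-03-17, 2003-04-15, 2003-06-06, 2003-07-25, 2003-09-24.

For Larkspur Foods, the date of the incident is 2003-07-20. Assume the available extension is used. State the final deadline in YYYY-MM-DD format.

Trigger date 2003-07-20 + 60 calendar days = 2003-09-18.
2003-09-18 is a Thursday and not a listed holiday, so it stands.
The 5-business-day extension runs from 2003-09-18 to 2003-09-26.
2003-09-26 (Friday) is already a business day.
Final deadline: 2003-09-26.

2003-09-26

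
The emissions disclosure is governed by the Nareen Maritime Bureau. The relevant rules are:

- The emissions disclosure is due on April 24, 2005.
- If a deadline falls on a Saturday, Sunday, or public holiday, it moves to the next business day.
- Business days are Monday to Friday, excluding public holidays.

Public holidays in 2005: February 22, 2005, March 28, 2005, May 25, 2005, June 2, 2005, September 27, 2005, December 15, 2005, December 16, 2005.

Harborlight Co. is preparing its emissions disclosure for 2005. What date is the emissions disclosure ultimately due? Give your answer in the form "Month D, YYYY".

April 25, 2005

The statutory due date is April 24, 2005.
April 24, 2005 is a Sunday; the next business day is April 25, 2005 (Monday).
Final deadline: April 25, 2005.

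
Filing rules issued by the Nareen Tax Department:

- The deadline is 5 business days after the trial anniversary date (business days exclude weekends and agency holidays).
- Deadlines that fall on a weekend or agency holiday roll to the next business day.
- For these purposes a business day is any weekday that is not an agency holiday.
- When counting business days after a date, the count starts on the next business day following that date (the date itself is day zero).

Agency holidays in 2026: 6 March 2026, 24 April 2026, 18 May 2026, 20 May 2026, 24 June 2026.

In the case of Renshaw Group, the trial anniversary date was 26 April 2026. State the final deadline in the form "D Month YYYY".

Starting the day after 26 April 2026 and counting 5 business days lands on 1 May 2026.
1 May 2026 is a Friday and not a listed holiday, so it stands.
The final due date is 1 May 2026.

1 May 2026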